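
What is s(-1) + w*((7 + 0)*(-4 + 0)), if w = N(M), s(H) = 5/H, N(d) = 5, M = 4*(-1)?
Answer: -145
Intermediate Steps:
M = -4
w = 5
s(-1) + w*((7 + 0)*(-4 + 0)) = 5/(-1) + 5*((7 + 0)*(-4 + 0)) = 5*(-1) + 5*(7*(-4)) = -5 + 5*(-28) = -5 - 140 = -145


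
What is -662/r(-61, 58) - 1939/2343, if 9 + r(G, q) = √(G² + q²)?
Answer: -13770175/8205186 - 331*√7085/3502 ≈ -9.6340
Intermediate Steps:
r(G, q) = -9 + √(G² + q²)
-662/r(-61, 58) - 1939/2343 = -662/(-9 + √((-61)² + 58²)) - 1939/2343 = -662/(-9 + √(3721 + 3364)) - 1939*1/2343 = -662/(-9 + √7085) - 1939/2343 = -1939/2343 - 662/(-9 + √7085)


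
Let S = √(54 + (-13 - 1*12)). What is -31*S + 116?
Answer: 116 - 31*√29 ≈ -50.940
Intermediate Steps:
S = √29 (S = √(54 + (-13 - 12)) = √(54 - 25) = √29 ≈ 5.3852)
-31*S + 116 = -31*√29 + 116 = 116 - 31*√29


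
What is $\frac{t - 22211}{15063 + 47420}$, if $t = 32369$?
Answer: $\frac{10158}{62483} \approx 0.16257$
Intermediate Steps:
$\frac{t - 22211}{15063 + 47420} = \frac{32369 - 22211}{15063 + 47420} = \frac{10158}{62483}$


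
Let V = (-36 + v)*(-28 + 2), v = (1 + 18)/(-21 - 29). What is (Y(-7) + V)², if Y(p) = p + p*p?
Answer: 609941809/625 ≈ 9.7591e+5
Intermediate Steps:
v = -19/50 (v = 19/(-50) = 19*(-1/50) = -19/50 ≈ -0.38000)
Y(p) = p + p²
V = 23647/25 (V = (-36 - 19/50)*(-28 + 2) = -1819/50*(-26) = 23647/25 ≈ 945.88)
(Y(-7) + V)² = (-7*(1 - 7) + 23647/25)² = (-7*(-6) + 23647/25)² = (42 + 23647/25)² = (24697/25)² = 609941809/625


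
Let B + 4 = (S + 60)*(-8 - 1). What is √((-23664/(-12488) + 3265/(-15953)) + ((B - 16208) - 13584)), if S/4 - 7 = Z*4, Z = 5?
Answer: I*√396210822431279135/3557519 ≈ 176.94*I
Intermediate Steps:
S = 108 (S = 28 + 4*(5*4) = 28 + 4*20 = 28 + 80 = 108)
B = -1516 (B = -4 + (108 + 60)*(-8 - 1) = -4 + 168*(-9) = -4 - 1512 = -1516)
√((-23664/(-12488) + 3265/(-15953)) + ((B - 16208) - 13584)) = √((-23664/(-12488) + 3265/(-15953)) + ((-1516 - 16208) - 13584)) = √((-23664*(-1/12488) + 3265*(-1/15953)) + (-17724 - 13584)) = √((2958/1561 - 3265/15953) - 31308) = √(6013187/3557519 - 31308) = √(-111372791665/3557519) = I*√396210822431279135/3557519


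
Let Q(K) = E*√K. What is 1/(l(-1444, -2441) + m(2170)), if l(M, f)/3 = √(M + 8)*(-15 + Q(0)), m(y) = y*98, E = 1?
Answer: 10633/2261359175 + 9*I*√359/4522718350 ≈ 4.702e-6 + 3.7704e-8*I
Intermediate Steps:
Q(K) = √K (Q(K) = 1*√K = √K)
m(y) = 98*y
l(M, f) = -45*√(8 + M) (l(M, f) = 3*(√(M + 8)*(-15 + √0)) = 3*(√(8 + M)*(-15 + 0)) = 3*(√(8 + M)*(-15)) = 3*(-15*√(8 + M)) = -45*√(8 + M))
1/(l(-1444, -2441) + m(2170)) = 1/(-45*√(8 - 1444) + 98*2170) = 1/(-90*I*√359 + 212660) = 1/(212660 - 90*I*√359)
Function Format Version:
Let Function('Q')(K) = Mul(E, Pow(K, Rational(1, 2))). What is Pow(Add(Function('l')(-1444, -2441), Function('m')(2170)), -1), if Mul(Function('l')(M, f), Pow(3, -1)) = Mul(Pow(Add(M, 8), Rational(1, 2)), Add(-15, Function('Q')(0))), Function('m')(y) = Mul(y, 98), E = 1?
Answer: Add(Rational(10633, 2261359175), Mul(Rational(9, 4522718350), I, Pow(359, Rational(1, 2)))) ≈ Add(4.7020e-6, Mul(3.7704e-8, I))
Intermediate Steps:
Function('Q')(K) = Pow(K, Rational(1, 2)) (Function('Q')(K) = Mul(1, Pow(K, Rational(1, 2))) = Pow(K, Rational(1, 2)))
Function('m')(y) = Mul(98, y)
Function('l')(M, f) = Mul(-45, Pow(Add(8, M), Rational(1, 2))) (Function('l')(M, f) = Mul(3, Mul(Pow(Add(M, 8), Rational(1, 2)), Add(-15, Pow(0, Rational(1, 2))))) = Mul(3, Mul(Pow(Add(8, M), Rational(1, 2)), Add(-15, 0))) = Mul(3, Mul(Pow(Add(8, M), Rational(1, 2)), -15)) = Mul(3, Mul(-15, Pow(Add(8, M), Rational(1, 2)))) = Mul(-45, Pow(Add(8, M), Rational(1, 2))))
Pow(Add(Function('l')(-1444, -2441), Function('m')(2170)), -1) = Pow(Add(Mul(-45, Pow(Add(8, -1444), Rational(1, 2))), Mul(98, 2170)), -1) = Pow(Add(Mul(-45, Pow(-1436, Rational(1, 2))), 212660), -1) = Pow(Add(Mul(-45, Mul(2, I, Pow(359, Rational(1, 2)))), 212660), -1) = Pow(Add(Mul(-90, I, Pow(359, Rational(1, 2))), 212660), -1) = Pow(Add(212660, Mul(-90, I, Pow(359, Rational(1, 2)))), -1)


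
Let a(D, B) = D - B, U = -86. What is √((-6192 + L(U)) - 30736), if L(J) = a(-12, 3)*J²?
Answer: 2*I*√36967 ≈ 384.54*I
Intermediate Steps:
L(J) = -15*J² (L(J) = (-12 - 1*3)*J² = (-12 - 3)*J² = -15*J²)
√((-6192 + L(U)) - 30736) = √((-6192 - 15*(-86)²) - 30736) = √((-6192 - 15*7396) - 30736) = √((-6192 - 110940) - 30736) = √(-117132 - 30736) = √(-147868) = 2*I*√36967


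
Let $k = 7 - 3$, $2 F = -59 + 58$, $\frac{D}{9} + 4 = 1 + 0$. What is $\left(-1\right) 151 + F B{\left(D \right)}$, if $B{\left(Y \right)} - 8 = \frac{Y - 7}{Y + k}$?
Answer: $- \frac{3582}{23} \approx -155.74$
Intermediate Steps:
$D = -27$ ($D = -36 + 9 \left(1 + 0\right) = -36 + 9 \cdot 1 = -36 + 9 = -27$)
$F = - \frac{1}{2}$ ($F = \frac{-59 + 58}{2} = \frac{1}{2} \left(-1\right) = - \frac{1}{2} \approx -0.5$)
$k = 4$
$B{\left(Y \right)} = 8 + \frac{-7 + Y}{4 + Y}$ ($B{\left(Y \right)} = 8 + \frac{Y - 7}{Y + 4} = 8 + \frac{-7 + Y}{4 + Y}$)
$\left(-1\right) 151 + F B{\left(D \right)} = \left(-1\right) 151 - \frac{\frac{1}{4 - 27} \left(25 + 9 \left(-27\right)\right)}{2} = -151 - \frac{\frac{1}{-23} \left(25 - 243\right)}{2} = -151 - \frac{\left(- \frac{1}{23}\right) \left(-218\right)}{2} = -151 - \frac{109}{23} = - \frac{3582}{23}$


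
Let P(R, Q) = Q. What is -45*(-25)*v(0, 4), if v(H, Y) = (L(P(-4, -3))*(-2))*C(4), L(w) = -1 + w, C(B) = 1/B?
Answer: 2250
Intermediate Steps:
C(B) = 1/B
v(H, Y) = 2 (v(H, Y) = ((-1 - 3)*(-2))/4 = -4*(-2)*(1/4) = 8*(1/4) = 2)
-45*(-25)*v(0, 4) = -45*(-25)*2 = -(-1125)*2 = -1*(-2250) = 2250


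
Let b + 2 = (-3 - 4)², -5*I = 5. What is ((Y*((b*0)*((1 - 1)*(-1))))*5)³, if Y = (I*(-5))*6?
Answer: 0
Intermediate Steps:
I = -1 (I = -⅕*5 = -1)
Y = 30 (Y = -1*(-5)*6 = 5*6 = 30)
b = 47 (b = -2 + (-3 - 4)² = -2 + (-7)² = -2 + 49 = 47)
((Y*((b*0)*((1 - 1)*(-1))))*5)³ = ((30*((47*0)*((1 - 1)*(-1))))*5)³ = ((30*(0*(0*(-1))))*5)³ = ((30*(0*0))*5)³ = ((30*0)*5)³ = (0*5)³ = 0³ = 0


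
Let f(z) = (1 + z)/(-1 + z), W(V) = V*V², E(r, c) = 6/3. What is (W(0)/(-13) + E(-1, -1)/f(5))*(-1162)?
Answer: -4648/3 ≈ -1549.3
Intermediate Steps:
E(r, c) = 2 (E(r, c) = 6*(⅓) = 2)
W(V) = V³
f(z) = (1 + z)/(-1 + z)
(W(0)/(-13) + E(-1, -1)/f(5))*(-1162) = (0³/(-13) + 2/(((1 + 5)/(-1 + 5))))*(-1162) = (0*(-1/13) + 2/((6/4)))*(-1162) = (0 + 2/(((¼)*6)))*(-1162) = (0 + 2/(3/2))*(-1162) = (0 + 2*(⅔))*(-1162) = (0 + 4/3)*(-1162) = (4/3)*(-1162) = -4648/3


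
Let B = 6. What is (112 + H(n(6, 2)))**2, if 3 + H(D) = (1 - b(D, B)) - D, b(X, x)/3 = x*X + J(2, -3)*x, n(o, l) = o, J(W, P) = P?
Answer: 2500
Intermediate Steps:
b(X, x) = -9*x + 3*X*x (b(X, x) = 3*(x*X - 3*x) = 3*(X*x - 3*x) = 3*(-3*x + X*x) = -9*x + 3*X*x)
H(D) = 52 - 19*D (H(D) = -3 + ((1 - 3*6*(-3 + D)) - D) = -3 + ((1 - (-54 + 18*D)) - D) = -3 + ((1 + (54 - 18*D)) - D) = -3 + ((55 - 18*D) - D) = -3 + (55 - 19*D) = 52 - 19*D)
(112 + H(n(6, 2)))**2 = (112 + (52 - 19*6))**2 = (112 + (52 - 114))**2 = (112 - 62)**2 = 50**2 = 2500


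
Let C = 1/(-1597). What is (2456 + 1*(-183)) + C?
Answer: 3629980/1597 ≈ 2273.0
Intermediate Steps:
C = -1/1597 ≈ -0.00062617
(2456 + 1*(-183)) + C = (2456 + 1*(-183)) - 1/1597 = (2456 - 183) - 1/1597 = 2273 - 1/1597 = 3629980/1597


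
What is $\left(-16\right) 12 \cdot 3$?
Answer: $-576$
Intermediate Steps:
$\left(-16\right) 12 \cdot 3 = \left(-192\right) 3 = -576$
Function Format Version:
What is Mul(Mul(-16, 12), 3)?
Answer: -576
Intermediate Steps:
Mul(Mul(-16, 12), 3) = Mul(-192, 3) = -576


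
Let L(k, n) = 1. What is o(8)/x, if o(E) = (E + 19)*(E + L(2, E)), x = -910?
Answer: -243/910 ≈ -0.26703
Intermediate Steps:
o(E) = (1 + E)*(19 + E) (o(E) = (E + 19)*(E + 1) = (19 + E)*(1 + E) = (1 + E)*(19 + E))
o(8)/x = (19 + 8**2 + 20*8)/(-910) = (19 + 64 + 160)*(-1/910) = 243*(-1/910) = -243/910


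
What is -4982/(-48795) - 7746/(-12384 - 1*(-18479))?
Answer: -69520156/59481105 ≈ -1.1688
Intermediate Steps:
-4982/(-48795) - 7746/(-12384 - 1*(-18479)) = -4982*(-1/48795) - 7746/(-12384 + 18479) = 4982/48795 - 7746/6095 = -69520156/59481105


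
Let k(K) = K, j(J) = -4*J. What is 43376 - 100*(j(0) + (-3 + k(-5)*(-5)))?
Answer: 41176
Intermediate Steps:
43376 - 100*(j(0) + (-3 + k(-5)*(-5))) = 43376 - 100*(-4*0 + (-3 - 5*(-5))) = 43376 - 100*(0 + (-3 + 25)) = 43376 - 100*(0 + 22) = 43376 - 100*22 = 43376 - 2200 = 41176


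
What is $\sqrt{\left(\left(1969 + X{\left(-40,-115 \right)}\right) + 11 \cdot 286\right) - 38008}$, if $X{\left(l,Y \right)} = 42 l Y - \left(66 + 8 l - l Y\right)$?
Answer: $\sqrt{165161} \approx 406.4$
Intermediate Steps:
$X{\left(l,Y \right)} = -66 - 8 l + 43 Y l$ ($X{\left(l,Y \right)} = 42 Y l - \left(66 + 8 l - Y l\right) = -66 - 8 l + 43 Y l$)
$\sqrt{\left(\left(1969 + X{\left(-40,-115 \right)}\right) + 11 \cdot 286\right) - 38008} = \sqrt{\left(\left(1969 - \left(-254 - 197800\right)\right) + 11 \cdot 286\right) - 38008} = \sqrt{\left(\left(1969 + \left(-66 + 320 + 197800\right)\right) + 3146\right) - 38008} = \sqrt{\left(\left(1969 + 198054\right) + 3146\right) - 38008} = \sqrt{\left(200023 + 3146\right) - 38008} = \sqrt{203169 - 38008} = \sqrt{165161}$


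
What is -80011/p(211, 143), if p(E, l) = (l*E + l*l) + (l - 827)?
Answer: -2759/1722 ≈ -1.6022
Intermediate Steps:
p(E, l) = -827 + l + l² + E*l (p(E, l) = (E*l + l²) + (-827 + l) = (l² + E*l) + (-827 + l) = -827 + l + l² + E*l)
-80011/p(211, 143) = -80011/(-827 + 143 + 143² + 211*143) = -80011/(-827 + 143 + 20449 + 30173) = -80011/49938 = -80011*1/49938 = -2759/1722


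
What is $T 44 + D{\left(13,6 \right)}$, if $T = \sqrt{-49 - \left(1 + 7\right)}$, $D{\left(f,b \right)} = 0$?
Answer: $44 i \sqrt{57} \approx 332.19 i$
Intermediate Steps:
$T = i \sqrt{57}$ ($T = \sqrt{-49 - 8} = \sqrt{-57} = i \sqrt{57} \approx 7.5498 i$)
$T 44 + D{\left(13,6 \right)} = i \sqrt{57} \cdot 44 + 0 = 44 i \sqrt{57} + 0 = 44 i \sqrt{57}$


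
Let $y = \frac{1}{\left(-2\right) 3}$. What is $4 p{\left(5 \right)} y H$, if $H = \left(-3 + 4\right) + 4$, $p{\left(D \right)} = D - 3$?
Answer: $- \frac{20}{3} \approx -6.6667$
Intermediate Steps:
$p{\left(D \right)} = -3 + D$
$y = - \frac{1}{6}$ ($y = \frac{1}{-6} = - \frac{1}{6} \approx -0.16667$)
$H = 5$ ($H = 1 + 4 = 5$)
$4 p{\left(5 \right)} y H = 4 \left(-3 + 5\right) \left(- \frac{1}{6}\right) 5 = 4 \cdot 2 \left(- \frac{1}{6}\right) 5 = 8 \left(- \frac{1}{6}\right) 5 = \left(- \frac{4}{3}\right) 5 = - \frac{20}{3}$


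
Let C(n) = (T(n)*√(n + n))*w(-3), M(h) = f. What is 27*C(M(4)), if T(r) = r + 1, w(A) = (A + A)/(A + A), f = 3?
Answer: 108*√6 ≈ 264.54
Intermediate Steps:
M(h) = 3
w(A) = 1 (w(A) = (2*A)/((2*A)) = (2*A)*(1/(2*A)) = 1)
T(r) = 1 + r
C(n) = √2*√n*(1 + n) (C(n) = ((1 + n)*√(n + n))*1 = ((1 + n)*√(2*n))*1 = ((1 + n)*(√2*√n))*1 = (√2*√n*(1 + n))*1 = √2*√n*(1 + n))
27*C(M(4)) = 27*(√2*√3*(1 + 3)) = 27*(√2*√3*4) = 27*(4*√6) = 108*√6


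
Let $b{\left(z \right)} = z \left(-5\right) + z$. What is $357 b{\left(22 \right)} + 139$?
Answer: $-31277$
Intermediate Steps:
$b{\left(z \right)} = - 4 z$ ($b{\left(z \right)} = - 5 z + z = - 4 z$)
$357 b{\left(22 \right)} + 139 = 357 \left(\left(-4\right) 22\right) + 139 = 357 \left(-88\right) + 139 = -31416 + 139 = -31277$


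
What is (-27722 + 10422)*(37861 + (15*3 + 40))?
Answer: -656465800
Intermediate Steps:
(-27722 + 10422)*(37861 + (15*3 + 40)) = -17300*(37861 + (45 + 40)) = -17300*(37861 + 85) = -17300*37946 = -656465800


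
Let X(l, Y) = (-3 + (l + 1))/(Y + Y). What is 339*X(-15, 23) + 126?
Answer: 33/46 ≈ 0.71739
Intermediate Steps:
X(l, Y) = (-2 + l)/(2*Y) (X(l, Y) = (-3 + (1 + l))/((2*Y)) = (-2 + l)*(1/(2*Y)) = (-2 + l)/(2*Y))
339*X(-15, 23) + 126 = 339*((½)*(-2 - 15)/23) + 126 = 339*((½)*(1/23)*(-17)) + 126 = 339*(-17/46) + 126 = -5763/46 + 126 = 33/46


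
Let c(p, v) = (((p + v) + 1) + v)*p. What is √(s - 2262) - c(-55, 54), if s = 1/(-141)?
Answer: 2970 + I*√44970963/141 ≈ 2970.0 + 47.561*I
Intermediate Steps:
s = -1/141 ≈ -0.0070922
c(p, v) = p*(1 + p + 2*v) (c(p, v) = ((1 + p + v) + v)*p = (1 + p + 2*v)*p = p*(1 + p + 2*v))
√(s - 2262) - c(-55, 54) = √(-1/141 - 2262) - (-55)*(1 - 55 + 2*54) = √(-318943/141) - (-55)*(1 - 55 + 108) = I*√44970963/141 - (-55)*54 = I*√44970963/141 - 1*(-2970) = I*√44970963/141 + 2970 = 2970 + I*√44970963/141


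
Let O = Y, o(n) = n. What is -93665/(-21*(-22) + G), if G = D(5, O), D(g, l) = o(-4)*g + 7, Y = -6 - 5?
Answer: -93665/449 ≈ -208.61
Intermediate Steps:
Y = -11
O = -11
D(g, l) = 7 - 4*g (D(g, l) = -4*g + 7 = 7 - 4*g)
G = -13 (G = 7 - 4*5 = 7 - 20 = -13)
-93665/(-21*(-22) + G) = -93665/(-21*(-22) - 13) = -93665/(462 - 13) = -93665/449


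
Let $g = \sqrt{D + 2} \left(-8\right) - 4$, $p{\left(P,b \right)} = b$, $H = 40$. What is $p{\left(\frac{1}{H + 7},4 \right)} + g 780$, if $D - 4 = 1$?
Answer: $-3116 - 6240 \sqrt{7} \approx -19626.0$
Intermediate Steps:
$D = 5$ ($D = 4 + 1 = 5$)
$g = -4 - 8 \sqrt{7}$ ($g = \sqrt{5 + 2} \left(-8\right) - 4 = \sqrt{7} \left(-8\right) - 4 = - 8 \sqrt{7} - 4 = -4 - 8 \sqrt{7} \approx -25.166$)
$p{\left(\frac{1}{H + 7},4 \right)} + g 780 = 4 + \left(-4 - 8 \sqrt{7}\right) 780 = 4 - \left(3120 + 6240 \sqrt{7}\right) = -3116 - 6240 \sqrt{7}$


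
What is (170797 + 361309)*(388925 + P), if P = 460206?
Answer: 451827699886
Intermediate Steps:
(170797 + 361309)*(388925 + P) = (170797 + 361309)*(388925 + 460206) = 532106*849131 = 451827699886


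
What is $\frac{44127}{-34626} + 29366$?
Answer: $\frac{338927663}{11542} \approx 29365.0$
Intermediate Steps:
$\frac{44127}{-34626} + 29366 = 44127 \left(- \frac{1}{34626}\right) + 29366 = - \frac{14709}{11542} + 29366 = \frac{338927663}{11542}$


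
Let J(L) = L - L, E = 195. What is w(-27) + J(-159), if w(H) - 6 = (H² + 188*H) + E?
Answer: -4146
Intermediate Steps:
w(H) = 201 + H² + 188*H (w(H) = 6 + ((H² + 188*H) + 195) = 6 + (195 + H² + 188*H) = 201 + H² + 188*H)
J(L) = 0
w(-27) + J(-159) = (201 + (-27)² + 188*(-27)) + 0 = (201 + 729 - 5076) + 0 = -4146 + 0 = -4146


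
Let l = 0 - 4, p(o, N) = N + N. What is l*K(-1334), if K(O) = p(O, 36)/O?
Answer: 144/667 ≈ 0.21589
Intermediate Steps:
p(o, N) = 2*N
K(O) = 72/O (K(O) = (2*36)/O = 72/O)
l = -4
l*K(-1334) = -288/(-1334) = -288*(-1)/1334 = -4*(-36/667) = 144/667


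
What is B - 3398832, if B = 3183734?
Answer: -215098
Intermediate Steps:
B - 3398832 = 3183734 - 3398832 = -215098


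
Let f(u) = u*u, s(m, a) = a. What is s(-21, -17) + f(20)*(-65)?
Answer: -26017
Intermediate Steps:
f(u) = u²
s(-21, -17) + f(20)*(-65) = -17 + 20²*(-65) = -17 + 400*(-65) = -17 - 26000 = -26017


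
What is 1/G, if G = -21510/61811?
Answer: -61811/21510 ≈ -2.8736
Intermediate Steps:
G = -21510/61811 (G = -21510*1/61811 = -21510/61811 ≈ -0.34800)
1/G = 1/(-21510/61811) = -61811/21510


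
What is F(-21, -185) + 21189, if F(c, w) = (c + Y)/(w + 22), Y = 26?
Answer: 3453802/163 ≈ 21189.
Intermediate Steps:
F(c, w) = (26 + c)/(22 + w) (F(c, w) = (c + 26)/(w + 22) = (26 + c)/(22 + w))
F(-21, -185) + 21189 = (26 - 21)/(22 - 185) + 21189 = 5/(-163) + 21189 = -1/163*5 + 21189 = -5/163 + 21189 = 3453802/163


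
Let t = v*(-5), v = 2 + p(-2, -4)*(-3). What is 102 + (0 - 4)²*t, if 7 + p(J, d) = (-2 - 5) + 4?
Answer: -2458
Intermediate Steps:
p(J, d) = -10 (p(J, d) = -7 + ((-2 - 5) + 4) = -7 + (-7 + 4) = -7 - 3 = -10)
v = 32 (v = 2 - 10*(-3) = 2 + 30 = 32)
t = -160 (t = 32*(-5) = -160)
102 + (0 - 4)²*t = 102 + (0 - 4)²*(-160) = 102 + (-4)²*(-160) = 102 + 16*(-160) = 102 - 2560 = -2458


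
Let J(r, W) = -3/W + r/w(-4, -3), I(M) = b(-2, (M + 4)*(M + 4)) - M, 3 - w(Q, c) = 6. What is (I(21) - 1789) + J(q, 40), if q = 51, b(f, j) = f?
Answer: -73163/40 ≈ -1829.1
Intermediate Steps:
w(Q, c) = -3 (w(Q, c) = 3 - 1*6 = 3 - 6 = -3)
I(M) = -2 - M
J(r, W) = -3/W - r/3 (J(r, W) = -3/W + r/(-3) = -3/W + r*(-⅓) = -3/W - r/3)
(I(21) - 1789) + J(q, 40) = ((-2 - 1*21) - 1789) + (-3/40 - ⅓*51) = ((-2 - 21) - 1789) + (-3*1/40 - 17) = (-23 - 1789) + (-3/40 - 17) = -1812 - 683/40 = -73163/40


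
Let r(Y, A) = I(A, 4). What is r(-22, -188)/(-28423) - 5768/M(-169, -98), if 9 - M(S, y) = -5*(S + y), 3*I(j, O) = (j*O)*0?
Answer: 2884/663 ≈ 4.3499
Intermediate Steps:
I(j, O) = 0 (I(j, O) = ((j*O)*0)/3 = ((O*j)*0)/3 = (⅓)*0 = 0)
M(S, y) = 9 + 5*S + 5*y (M(S, y) = 9 - (-5)*(S + y) = 9 - (-5*S - 5*y) = 9 + (5*S + 5*y) = 9 + 5*S + 5*y)
r(Y, A) = 0
r(-22, -188)/(-28423) - 5768/M(-169, -98) = 0/(-28423) - 5768/(9 + 5*(-169) + 5*(-98)) = 0*(-1/28423) - 5768/(9 - 845 - 490) = 0 - 5768/(-1326) = 0 - 5768*(-1/1326) = 0 + 2884/663 = 2884/663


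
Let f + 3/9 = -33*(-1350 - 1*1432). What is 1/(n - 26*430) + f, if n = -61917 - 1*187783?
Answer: 7983420773/86960 ≈ 91806.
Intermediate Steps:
f = 275417/3 (f = -⅓ - 33*(-1350 - 1*1432) = -⅓ - 33*(-1350 - 1432) = -⅓ - 33*(-2782) = -⅓ + 91806 = 275417/3 ≈ 91806.)
n = -249700 (n = -61917 - 187783 = -249700)
1/(n - 26*430) + f = 1/(-249700 - 26*430) + 275417/3 = 1/(-249700 - 11180) + 275417/3 = 1/(-260880) + 275417/3 = -1/260880 + 275417/3 = 7983420773/86960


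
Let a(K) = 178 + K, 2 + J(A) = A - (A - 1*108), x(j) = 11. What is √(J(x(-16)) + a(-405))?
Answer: 11*I ≈ 11.0*I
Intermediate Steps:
J(A) = 106 (J(A) = -2 + (A - (A - 1*108)) = -2 + (A - (A - 108)) = -2 + (A - (-108 + A)) = -2 + (A + (108 - A)) = -2 + 108 = 106)
√(J(x(-16)) + a(-405)) = √(106 + (178 - 405)) = √(106 - 227) = √(-121) = 11*I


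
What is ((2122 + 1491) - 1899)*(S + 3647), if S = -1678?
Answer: 3374866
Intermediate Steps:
((2122 + 1491) - 1899)*(S + 3647) = ((2122 + 1491) - 1899)*(-1678 + 3647) = (3613 - 1899)*1969 = 1714*1969 = 3374866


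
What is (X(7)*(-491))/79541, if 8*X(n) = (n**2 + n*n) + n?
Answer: -7365/90904 ≈ -0.081020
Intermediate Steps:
X(n) = n**2/4 + n/8 (X(n) = ((n**2 + n*n) + n)/8 = ((n**2 + n**2) + n)/8 = (2*n**2 + n)/8 = (n + 2*n**2)/8 = n**2/4 + n/8)
(X(7)*(-491))/79541 = (((1/8)*7*(1 + 2*7))*(-491))/79541 = (((1/8)*7*(1 + 14))*(-491))*(1/79541) = (((1/8)*7*15)*(-491))*(1/79541) = ((105/8)*(-491))*(1/79541) = -51555/8*1/79541 = -7365/90904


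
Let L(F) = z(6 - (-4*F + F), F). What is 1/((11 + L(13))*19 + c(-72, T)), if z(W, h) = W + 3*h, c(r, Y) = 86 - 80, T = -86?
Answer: 1/1811 ≈ 0.00055218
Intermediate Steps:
c(r, Y) = 6
L(F) = 6 + 6*F (L(F) = (6 - (-4*F + F)) + 3*F = (6 - (-3)*F) + 3*F = (6 + 3*F) + 3*F = 6 + 6*F)
1/((11 + L(13))*19 + c(-72, T)) = 1/((11 + (6 + 6*13))*19 + 6) = 1/((11 + (6 + 78))*19 + 6) = 1/((11 + 84)*19 + 6) = 1/(95*19 + 6) = 1/(1805 + 6) = 1/1811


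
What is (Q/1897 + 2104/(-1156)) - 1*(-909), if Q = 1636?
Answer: 497818779/548233 ≈ 908.04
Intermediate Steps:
(Q/1897 + 2104/(-1156)) - 1*(-909) = (1636/1897 + 2104/(-1156)) - 1*(-909) = (1636*(1/1897) + 2104*(-1/1156)) + 909 = (1636/1897 - 526/289) + 909 = -525018/548233 + 909 = 497818779/548233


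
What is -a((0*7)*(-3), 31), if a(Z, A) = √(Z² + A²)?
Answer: -31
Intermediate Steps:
a(Z, A) = √(A² + Z²)
-a((0*7)*(-3), 31) = -√(31² + ((0*7)*(-3))²) = -√(961 + (0*(-3))²) = -√(961 + 0²) = -√(961 + 0) = -√961 = -1*31 = -31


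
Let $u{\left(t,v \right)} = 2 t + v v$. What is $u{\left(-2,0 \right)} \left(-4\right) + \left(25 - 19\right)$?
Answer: $22$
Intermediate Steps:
$u{\left(t,v \right)} = v^{2} + 2 t$ ($u{\left(t,v \right)} = 2 t + v^{2} = v^{2} + 2 t$)
$u{\left(-2,0 \right)} \left(-4\right) + \left(25 - 19\right) = \left(0^{2} + 2 \left(-2\right)\right) \left(-4\right) + \left(25 - 19\right) = \left(0 - 4\right) \left(-4\right) + \left(25 - 19\right) = \left(-4\right) \left(-4\right) + 6 = 16 + 6 = 22$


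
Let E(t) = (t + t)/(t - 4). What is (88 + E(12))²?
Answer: 8281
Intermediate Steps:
E(t) = 2*t/(-4 + t) (E(t) = (2*t)/(-4 + t) = 2*t/(-4 + t))
(88 + E(12))² = (88 + 2*12/(-4 + 12))² = (88 + 2*12/8)² = (88 + 2*12*(⅛))² = (88 + 3)² = 91² = 8281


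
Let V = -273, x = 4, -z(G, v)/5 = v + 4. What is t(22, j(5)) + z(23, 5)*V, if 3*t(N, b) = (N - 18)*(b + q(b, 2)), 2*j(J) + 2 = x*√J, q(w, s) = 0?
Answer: 36851/3 + 8*√5/3 ≈ 12290.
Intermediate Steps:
z(G, v) = -20 - 5*v (z(G, v) = -5*(v + 4) = -5*(4 + v) = -20 - 5*v)
j(J) = -1 + 2*√J (j(J) = -1 + (4*√J)/2 = -1 + 2*√J)
t(N, b) = b*(-18 + N)/3 (t(N, b) = ((N - 18)*(b + 0))/3 = ((-18 + N)*b)/3 = (b*(-18 + N))/3 = b*(-18 + N)/3)
t(22, j(5)) + z(23, 5)*V = (-1 + 2*√5)*(-18 + 22)/3 + (-20 - 5*5)*(-273) = (⅓)*(-1 + 2*√5)*4 + (-20 - 25)*(-273) = (-4/3 + 8*√5/3) - 45*(-273) = (-4/3 + 8*√5/3) + 12285 = 36851/3 + 8*√5/3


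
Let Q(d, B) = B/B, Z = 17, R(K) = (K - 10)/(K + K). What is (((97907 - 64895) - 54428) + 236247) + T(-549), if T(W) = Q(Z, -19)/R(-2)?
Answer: 644494/3 ≈ 2.1483e+5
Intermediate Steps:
R(K) = (-10 + K)/(2*K) (R(K) = (-10 + K)/((2*K)) = (-10 + K)*(1/(2*K)) = (-10 + K)/(2*K))
Q(d, B) = 1
T(W) = 1/3 (T(W) = 1/((1/2)*(-10 - 2)/(-2)) = 1/((1/2)*(-1/2)*(-12)) = 1/3)
(((97907 - 64895) - 54428) + 236247) + T(-549) = (((97907 - 64895) - 54428) + 236247) + 1/3 = ((33012 - 54428) + 236247) + 1/3 = (-21416 + 236247) + 1/3 = 214831 + 1/3 = 644494/3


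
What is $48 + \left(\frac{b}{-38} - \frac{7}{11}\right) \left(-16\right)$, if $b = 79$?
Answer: $\frac{19112}{209} \approx 91.445$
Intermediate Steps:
$48 + \left(\frac{b}{-38} - \frac{7}{11}\right) \left(-16\right) = 48 + \left(\frac{79}{-38} - \frac{7}{11}\right) \left(-16\right) = 48 + \left(79 \left(- \frac{1}{38}\right) - \frac{7}{11}\right) \left(-16\right) = 48 + \left(- \frac{79}{38} - \frac{7}{11}\right) \left(-16\right) = 48 - - \frac{9080}{209} = 48 + \frac{9080}{209} = \frac{19112}{209}$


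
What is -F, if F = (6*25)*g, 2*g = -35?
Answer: 2625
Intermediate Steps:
g = -35/2 (g = (1/2)*(-35) = -35/2 ≈ -17.500)
F = -2625 (F = (6*25)*(-35/2) = 150*(-35/2) = -2625)
-F = -1*(-2625) = 2625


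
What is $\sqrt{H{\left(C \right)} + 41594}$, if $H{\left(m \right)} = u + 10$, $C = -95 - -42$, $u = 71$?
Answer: $5 \sqrt{1667} \approx 204.14$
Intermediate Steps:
$C = -53$ ($C = -95 + 42 = -53$)
$H{\left(m \right)} = 81$ ($H{\left(m \right)} = 71 + 10 = 81$)
$\sqrt{H{\left(C \right)} + 41594} = \sqrt{81 + 41594} = \sqrt{41675} = 5 \sqrt{1667}$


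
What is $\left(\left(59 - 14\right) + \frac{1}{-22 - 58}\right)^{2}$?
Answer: $\frac{12952801}{6400} \approx 2023.9$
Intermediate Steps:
$\left(\left(59 - 14\right) + \frac{1}{-22 - 58}\right)^{2} = \left(45 + \frac{1}{-80}\right)^{2} = \left(45 - \frac{1}{80}\right)^{2} = \left(\frac{3599}{80}\right)^{2} = \frac{12952801}{6400}$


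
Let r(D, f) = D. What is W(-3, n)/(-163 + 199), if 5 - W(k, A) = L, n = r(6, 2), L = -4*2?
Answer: 13/36 ≈ 0.36111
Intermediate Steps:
L = -8
n = 6
W(k, A) = 13 (W(k, A) = 5 - 1*(-8) = 5 + 8 = 13)
W(-3, n)/(-163 + 199) = 13/(-163 + 199) = 13/36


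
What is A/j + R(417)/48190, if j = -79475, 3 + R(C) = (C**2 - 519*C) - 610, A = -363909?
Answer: 2821533377/765980050 ≈ 3.6836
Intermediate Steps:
R(C) = -613 + C**2 - 519*C (R(C) = -3 + ((C**2 - 519*C) - 610) = -3 + (-610 + C**2 - 519*C) = -613 + C**2 - 519*C)
A/j + R(417)/48190 = -363909/(-79475) + (-613 + 417**2 - 519*417)/48190 = -363909*(-1/79475) + (-613 + 173889 - 216423)*(1/48190) = 363909/79475 - 43147*1/48190 = 363909/79475 - 43147/48190 = 2821533377/765980050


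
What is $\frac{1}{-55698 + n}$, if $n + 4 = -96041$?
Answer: $- \frac{1}{151743} \approx -6.5901 \cdot 10^{-6}$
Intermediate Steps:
$n = -96045$ ($n = -4 - 96041 = -96045$)
$\frac{1}{-55698 + n} = \frac{1}{-55698 - 96045} = \frac{1}{-151743} = - \frac{1}{151743}$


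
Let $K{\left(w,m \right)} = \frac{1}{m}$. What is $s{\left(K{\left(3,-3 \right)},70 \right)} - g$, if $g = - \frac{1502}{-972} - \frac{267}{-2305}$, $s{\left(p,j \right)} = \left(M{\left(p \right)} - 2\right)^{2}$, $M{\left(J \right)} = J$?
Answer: $\frac{4238213}{1120230} \approx 3.7833$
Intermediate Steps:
$s{\left(p,j \right)} = \left(-2 + p\right)^{2}$ ($s{\left(p,j \right)} = \left(p - 2\right)^{2} = \left(-2 + p\right)^{2}$)
$g = \frac{1860817}{1120230}$ ($g = \left(-1502\right) \left(- \frac{1}{972}\right) - - \frac{267}{2305} = \frac{751}{486} + \frac{267}{2305} = \frac{1860817}{1120230} \approx 1.6611$)
$s{\left(K{\left(3,-3 \right)},70 \right)} - g = \left(-2 + \frac{1}{-3}\right)^{2} - \frac{1860817}{1120230} = \left(-2 - \frac{1}{3}\right)^{2} - \frac{1860817}{1120230} = \left(- \frac{7}{3}\right)^{2} - \frac{1860817}{1120230} = \frac{49}{9} - \frac{1860817}{1120230} = \frac{4238213}{1120230}$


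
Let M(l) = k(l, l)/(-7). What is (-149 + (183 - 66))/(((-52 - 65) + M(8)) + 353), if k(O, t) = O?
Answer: -56/411 ≈ -0.13625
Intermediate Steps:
M(l) = -l/7 (M(l) = l/(-7) = l*(-⅐) = -l/7)
(-149 + (183 - 66))/(((-52 - 65) + M(8)) + 353) = (-149 + (183 - 66))/(((-52 - 65) - ⅐*8) + 353) = (-149 + 117)/((-117 - 8/7) + 353) = -32/(-827/7 + 353) = -32/1644/7 = -32*7/1644 = -56/411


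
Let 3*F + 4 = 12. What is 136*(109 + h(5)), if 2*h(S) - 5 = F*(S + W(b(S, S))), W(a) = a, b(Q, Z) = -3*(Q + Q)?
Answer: 31892/3 ≈ 10631.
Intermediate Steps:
b(Q, Z) = -6*Q
F = 8/3 (F = -4/3 + (1/3)*12 = -4/3 + 4 = 8/3 ≈ 2.6667)
h(S) = 5/2 - 20*S/3 (h(S) = 5/2 + (8*(S - 6*S)/3)/2 = 5/2 + (8*(-5*S)/3)/2 = 5/2 + (-40*S/3)/2 = 5/2 - 20*S/3)
136*(109 + h(5)) = 136*(109 + (5/2 - 20/3*5)) = 136*(109 + (5/2 - 100/3)) = 136*(109 - 185/6) = 136*(469/6) = 31892/3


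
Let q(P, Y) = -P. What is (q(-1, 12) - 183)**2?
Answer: 33124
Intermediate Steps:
(q(-1, 12) - 183)**2 = (-1*(-1) - 183)**2 = (1 - 183)**2 = (-182)**2 = 33124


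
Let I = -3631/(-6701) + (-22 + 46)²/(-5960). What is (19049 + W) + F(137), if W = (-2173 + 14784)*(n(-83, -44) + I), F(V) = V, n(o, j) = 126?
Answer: 8056418124793/4992245 ≈ 1.6138e+6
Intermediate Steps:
I = 2222623/4992245 (I = -3631*(-1/6701) + 24²*(-1/5960) = 3631/6701 + 576*(-1/5960) = 3631/6701 - 72/745 = 2222623/4992245 ≈ 0.44522)
W = 7960636912223/4992245 (W = (-2173 + 14784)*(126 + 2222623/4992245) = 12611*(631245493/4992245) = 7960636912223/4992245 ≈ 1.5946e+6)
(19049 + W) + F(137) = (19049 + 7960636912223/4992245) + 137 = 8055734187228/4992245 + 137 = 8056418124793/4992245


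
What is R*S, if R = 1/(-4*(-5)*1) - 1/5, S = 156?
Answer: -117/5 ≈ -23.400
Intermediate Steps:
R = -3/20 (R = 1/(20*1) - 1*⅕ = 1/20 - ⅕ = -3/20 ≈ -0.15000)
R*S = -3/20*156 = -117/5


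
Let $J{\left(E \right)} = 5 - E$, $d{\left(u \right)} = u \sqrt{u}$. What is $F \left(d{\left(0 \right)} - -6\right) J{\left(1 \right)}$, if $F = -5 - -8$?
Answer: $72$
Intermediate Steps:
$d{\left(u \right)} = u^{\frac{3}{2}}$
$F = 3$ ($F = -5 + 8 = 3$)
$F \left(d{\left(0 \right)} - -6\right) J{\left(1 \right)} = 3 \left(0^{\frac{3}{2}} - -6\right) \left(5 - 1\right) = 3 \left(0 + 6\right) \left(5 - 1\right) = 3 \cdot 6 \cdot 4 = 18 \cdot 4 = 72$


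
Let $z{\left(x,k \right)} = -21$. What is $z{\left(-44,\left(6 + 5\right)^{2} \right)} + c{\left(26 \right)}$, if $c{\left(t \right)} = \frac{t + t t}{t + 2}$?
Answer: $\frac{57}{14} \approx 4.0714$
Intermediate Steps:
$c{\left(t \right)} = \frac{t + t^{2}}{2 + t}$
$z{\left(-44,\left(6 + 5\right)^{2} \right)} + c{\left(26 \right)} = -21 + \frac{26 \left(1 + 26\right)}{2 + 26} = -21 + 26 \cdot \frac{1}{28} \cdot 27 = -21 + \frac{351}{14} = \frac{57}{14}$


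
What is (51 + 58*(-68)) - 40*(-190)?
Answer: 3707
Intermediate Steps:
(51 + 58*(-68)) - 40*(-190) = (51 - 3944) + 7600 = -3893 + 7600 = 3707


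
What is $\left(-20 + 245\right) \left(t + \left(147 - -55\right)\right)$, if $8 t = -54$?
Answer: $\frac{175725}{4} \approx 43931.0$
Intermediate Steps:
$t = - \frac{27}{4}$ ($t = \frac{1}{8} \left(-54\right) = - \frac{27}{4} \approx -6.75$)
$\left(-20 + 245\right) \left(t + \left(147 - -55\right)\right) = \left(-20 + 245\right) \left(- \frac{27}{4} + \left(147 - -55\right)\right) = 225 \left(- \frac{27}{4} + \left(147 + 55\right)\right) = 225 \left(- \frac{27}{4} + 202\right) = 225 \cdot \frac{781}{4} = \frac{175725}{4}$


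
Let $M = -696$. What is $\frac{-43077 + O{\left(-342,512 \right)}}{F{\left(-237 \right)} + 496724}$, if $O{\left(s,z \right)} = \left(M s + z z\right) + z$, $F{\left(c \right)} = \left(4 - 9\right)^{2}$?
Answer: $\frac{13867}{15053} \approx 0.92121$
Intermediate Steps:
$F{\left(c \right)} = 25$ ($F{\left(c \right)} = \left(-5\right)^{2} = 25$)
$O{\left(s,z \right)} = z + z^{2} - 696 s$ ($O{\left(s,z \right)} = \left(- 696 s + z z\right) + z = \left(- 696 s + z^{2}\right) + z = \left(z^{2} - 696 s\right) + z = z + z^{2} - 696 s$)
$\frac{-43077 + O{\left(-342,512 \right)}}{F{\left(-237 \right)} + 496724} = \frac{-43077 + \left(512 + 512^{2} - -238032\right)}{25 + 496724} = \frac{-43077 + \left(512 + 262144 + 238032\right)}{496749} = \left(-43077 + 500688\right) \frac{1}{496749} = 457611 \cdot \frac{1}{496749} = \frac{13867}{15053}$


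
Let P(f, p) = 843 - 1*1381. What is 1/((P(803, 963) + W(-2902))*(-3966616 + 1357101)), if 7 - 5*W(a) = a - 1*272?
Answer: -1/256254373 ≈ -3.9024e-9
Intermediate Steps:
P(f, p) = -538 (P(f, p) = 843 - 1381 = -538)
W(a) = 279/5 - a/5 (W(a) = 7/5 - (a - 1*272)/5 = 7/5 - (a - 272)/5 = 7/5 - (-272 + a)/5 = 7/5 + (272/5 - a/5) = 279/5 - a/5)
1/((P(803, 963) + W(-2902))*(-3966616 + 1357101)) = 1/((-538 + (279/5 - 1/5*(-2902)))*(-3966616 + 1357101)) = 1/((-538 + (279/5 + 2902/5))*(-2609515)) = -1/2609515/(-538 + 3181/5) = -1/2609515/(491/5) = (5/491)*(-1/2609515) = -1/256254373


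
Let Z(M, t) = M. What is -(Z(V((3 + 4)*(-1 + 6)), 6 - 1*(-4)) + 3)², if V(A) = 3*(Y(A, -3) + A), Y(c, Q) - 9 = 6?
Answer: -23409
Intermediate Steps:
Y(c, Q) = 15 (Y(c, Q) = 9 + 6 = 15)
V(A) = 45 + 3*A (V(A) = 3*(15 + A) = 45 + 3*A)
-(Z(V((3 + 4)*(-1 + 6)), 6 - 1*(-4)) + 3)² = -((45 + 3*((3 + 4)*(-1 + 6))) + 3)² = -((45 + 3*(7*5)) + 3)² = -((45 + 3*35) + 3)² = -((45 + 105) + 3)² = -(150 + 3)² = -1*153² = -1*23409 = -23409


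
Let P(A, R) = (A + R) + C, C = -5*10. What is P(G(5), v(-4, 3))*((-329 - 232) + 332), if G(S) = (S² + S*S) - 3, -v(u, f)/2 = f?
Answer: 2061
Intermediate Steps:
C = -50
v(u, f) = -2*f
G(S) = -3 + 2*S² (G(S) = (S² + S²) - 3 = 2*S² - 3 = -3 + 2*S²)
P(A, R) = -50 + A + R (P(A, R) = (A + R) - 50 = -50 + A + R)
P(G(5), v(-4, 3))*((-329 - 232) + 332) = (-50 + (-3 + 2*5²) - 2*3)*((-329 - 232) + 332) = (-50 + (-3 + 2*25) - 6)*(-561 + 332) = (-50 + (-3 + 50) - 6)*(-229) = (-50 + 47 - 6)*(-229) = -9*(-229) = 2061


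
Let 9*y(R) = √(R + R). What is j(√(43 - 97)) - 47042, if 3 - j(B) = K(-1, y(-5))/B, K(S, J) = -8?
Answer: -47039 - 4*I*√6/9 ≈ -47039.0 - 1.0887*I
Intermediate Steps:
y(R) = √2*√R/9 (y(R) = √(R + R)/9 = √(2*R)/9 = (√2*√R)/9 = √2*√R/9)
j(B) = 3 + 8/B (j(B) = 3 - (-8)/B = 3 + 8/B)
j(√(43 - 97)) - 47042 = (3 + 8/(√(43 - 97))) - 47042 = (3 + 8/(√(-54))) - 47042 = (3 + 8/((3*I*√6))) - 47042 = (3 + 8*(-I*√6/18)) - 47042 = (3 - 4*I*√6/9) - 47042 = -47039 - 4*I*√6/9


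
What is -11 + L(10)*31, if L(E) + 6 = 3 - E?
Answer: -414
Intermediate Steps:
L(E) = -3 - E (L(E) = -6 + (3 - E) = -3 - E)
-11 + L(10)*31 = -11 + (-3 - 1*10)*31 = -11 + (-3 - 10)*31 = -11 - 13*31 = -11 - 403 = -414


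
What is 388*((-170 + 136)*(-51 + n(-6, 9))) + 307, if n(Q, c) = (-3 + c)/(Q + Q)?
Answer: 679695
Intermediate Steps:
n(Q, c) = (-3 + c)/(2*Q) (n(Q, c) = (-3 + c)/((2*Q)) = (-3 + c)*(1/(2*Q)) = (-3 + c)/(2*Q))
388*((-170 + 136)*(-51 + n(-6, 9))) + 307 = 388*((-170 + 136)*(-51 + (1/2)*(-3 + 9)/(-6))) + 307 = 388*(-34*(-51 + (1/2)*(-1/6)*6)) + 307 = 388*(-34*(-51 - 1/2)) + 307 = 388*(-34*(-103/2)) + 307 = 388*1751 + 307 = 679388 + 307 = 679695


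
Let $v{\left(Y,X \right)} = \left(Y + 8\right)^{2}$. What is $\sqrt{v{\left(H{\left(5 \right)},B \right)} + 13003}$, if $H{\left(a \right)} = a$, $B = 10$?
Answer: $2 \sqrt{3293} \approx 114.77$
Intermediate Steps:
$v{\left(Y,X \right)} = \left(8 + Y\right)^{2}$
$\sqrt{v{\left(H{\left(5 \right)},B \right)} + 13003} = \sqrt{\left(8 + 5\right)^{2} + 13003} = \sqrt{13^{2} + 13003} = \sqrt{169 + 13003} = \sqrt{13172} = 2 \sqrt{3293}$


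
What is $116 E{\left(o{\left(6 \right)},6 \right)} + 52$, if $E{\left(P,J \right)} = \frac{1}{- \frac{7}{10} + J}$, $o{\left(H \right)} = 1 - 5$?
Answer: $\frac{3916}{53} \approx 73.887$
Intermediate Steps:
$o{\left(H \right)} = -4$ ($o{\left(H \right)} = 1 - 5 = -4$)
$E{\left(P,J \right)} = \frac{1}{- \frac{7}{10} + J}$ ($E{\left(P,J \right)} = \frac{1}{\left(-7\right) \frac{1}{10} + J} = \frac{1}{- \frac{7}{10} + J}$)
$116 E{\left(o{\left(6 \right)},6 \right)} + 52 = 116 \frac{10}{-7 + 10 \cdot 6} + 52 = 116 \frac{10}{-7 + 60} + 52 = 116 \cdot \frac{10}{53} + 52 = \frac{1160}{53} + 52 = \frac{3916}{53}$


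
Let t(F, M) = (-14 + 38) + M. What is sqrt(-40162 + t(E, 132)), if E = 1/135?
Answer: I*sqrt(40006) ≈ 200.01*I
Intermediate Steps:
E = 1/135 ≈ 0.0074074
t(F, M) = 24 + M
sqrt(-40162 + t(E, 132)) = sqrt(-40162 + (24 + 132)) = sqrt(-40162 + 156) = sqrt(-40006) = I*sqrt(40006)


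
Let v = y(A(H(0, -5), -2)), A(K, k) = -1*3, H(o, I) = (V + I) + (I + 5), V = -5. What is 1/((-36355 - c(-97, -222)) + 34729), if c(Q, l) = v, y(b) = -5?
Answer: -1/1621 ≈ -0.00061690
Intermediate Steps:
H(o, I) = 2*I (H(o, I) = (-5 + I) + (I + 5) = (-5 + I) + (5 + I) = 2*I)
A(K, k) = -3
v = -5
c(Q, l) = -5
1/((-36355 - c(-97, -222)) + 34729) = 1/((-36355 - 1*(-5)) + 34729) = 1/((-36355 + 5) + 34729) = 1/(-36350 + 34729) = 1/(-1621) = -1/1621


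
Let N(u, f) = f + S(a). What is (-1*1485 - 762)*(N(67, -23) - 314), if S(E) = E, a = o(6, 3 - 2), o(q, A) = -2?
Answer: 761733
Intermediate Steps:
a = -2
N(u, f) = -2 + f (N(u, f) = f - 2 = -2 + f)
(-1*1485 - 762)*(N(67, -23) - 314) = (-1*1485 - 762)*((-2 - 23) - 314) = (-1485 - 762)*(-25 - 314) = -2247*(-339) = 761733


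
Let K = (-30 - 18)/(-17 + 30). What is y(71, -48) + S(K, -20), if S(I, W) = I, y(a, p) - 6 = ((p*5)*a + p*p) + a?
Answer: -190615/13 ≈ -14663.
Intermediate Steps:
y(a, p) = 6 + a + p² + 5*a*p (y(a, p) = 6 + (((p*5)*a + p*p) + a) = 6 + (((5*p)*a + p²) + a) = 6 + ((5*a*p + p²) + a) = 6 + ((p² + 5*a*p) + a) = 6 + (a + p² + 5*a*p) = 6 + a + p² + 5*a*p)
K = -48/13 ≈ -3.6923
y(71, -48) + S(K, -20) = (6 + 71 + (-48)² + 5*71*(-48)) - 48/13 = (6 + 71 + 2304 - 17040) - 48/13 = -14659 - 48/13 = -190615/13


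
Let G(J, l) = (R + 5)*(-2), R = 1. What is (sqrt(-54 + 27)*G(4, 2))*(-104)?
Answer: 3744*I*sqrt(3) ≈ 6484.8*I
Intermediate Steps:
G(J, l) = -12 (G(J, l) = (1 + 5)*(-2) = 6*(-2) = -12)
(sqrt(-54 + 27)*G(4, 2))*(-104) = (sqrt(-54 + 27)*(-12))*(-104) = (sqrt(-27)*(-12))*(-104) = ((3*I*sqrt(3))*(-12))*(-104) = -36*I*sqrt(3)*(-104) = 3744*I*sqrt(3)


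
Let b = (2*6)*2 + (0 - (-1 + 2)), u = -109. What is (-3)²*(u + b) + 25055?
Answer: 24281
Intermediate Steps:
b = 23 (b = 12*2 + (0 - 1*1) = 24 + (0 - 1) = 24 - 1 = 23)
(-3)²*(u + b) + 25055 = (-3)²*(-109 + 23) + 25055 = 9*(-86) + 25055 = -774 + 25055 = 24281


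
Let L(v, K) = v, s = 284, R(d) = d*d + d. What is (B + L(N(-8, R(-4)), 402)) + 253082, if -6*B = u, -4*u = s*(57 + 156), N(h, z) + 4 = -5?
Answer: 511187/2 ≈ 2.5559e+5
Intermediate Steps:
R(d) = d + d**2 (R(d) = d**2 + d = d + d**2)
N(h, z) = -9 (N(h, z) = -4 - 5 = -9)
u = -15123 (u = -71*(57 + 156) = -71*213 = -1/4*60492 = -15123)
B = 5041/2 (B = -1/6*(-15123) = 5041/2 ≈ 2520.5)
(B + L(N(-8, R(-4)), 402)) + 253082 = (5041/2 - 9) + 253082 = 5023/2 + 253082 = 511187/2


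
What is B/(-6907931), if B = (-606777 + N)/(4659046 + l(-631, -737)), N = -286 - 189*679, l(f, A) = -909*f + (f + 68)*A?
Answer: 367697/19506463583318 ≈ 1.8850e-8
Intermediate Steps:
l(f, A) = -909*f + A*(68 + f) (l(f, A) = -909*f + (68 + f)*A = -909*f + A*(68 + f))
N = -128617 (N = -286 - 128331 = -128617)
B = -367697/2823778 (B = (-606777 - 128617)/(4659046 + (-909*(-631) + 68*(-737) - 737*(-631))) = -735394/(4659046 + (573579 - 50116 + 465047)) = -735394/(4659046 + 988510) = -735394/5647556 = -735394*1/5647556 = -367697/2823778 ≈ -0.13021)
B/(-6907931) = -367697/2823778/(-6907931) = -367697/2823778*(-1/6907931) = 367697/19506463583318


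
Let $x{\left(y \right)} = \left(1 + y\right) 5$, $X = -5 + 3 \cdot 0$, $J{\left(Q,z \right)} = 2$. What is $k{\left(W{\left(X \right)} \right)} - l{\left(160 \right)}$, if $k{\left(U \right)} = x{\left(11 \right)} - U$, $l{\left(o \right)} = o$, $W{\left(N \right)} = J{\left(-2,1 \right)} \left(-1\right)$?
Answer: $-98$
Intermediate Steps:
$X = -5$ ($X = -5 + 0 = -5$)
$x{\left(y \right)} = 5 + 5 y$
$W{\left(N \right)} = -2$ ($W{\left(N \right)} = 2 \left(-1\right) = -2$)
$k{\left(U \right)} = 60 - U$ ($k{\left(U \right)} = \left(5 + 5 \cdot 11\right) - U = \left(5 + 55\right) - U = 60 - U$)
$k{\left(W{\left(X \right)} \right)} - l{\left(160 \right)} = \left(60 - -2\right) - 160 = \left(60 + 2\right) - 160 = 62 - 160 = -98$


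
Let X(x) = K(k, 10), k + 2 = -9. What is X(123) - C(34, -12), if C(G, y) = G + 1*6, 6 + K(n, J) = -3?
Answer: -49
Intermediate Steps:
k = -11 (k = -2 - 9 = -11)
K(n, J) = -9 (K(n, J) = -6 - 3 = -9)
C(G, y) = 6 + G (C(G, y) = G + 6 = 6 + G)
X(x) = -9
X(123) - C(34, -12) = -9 - (6 + 34) = -9 - 1*40 = -9 - 40 = -49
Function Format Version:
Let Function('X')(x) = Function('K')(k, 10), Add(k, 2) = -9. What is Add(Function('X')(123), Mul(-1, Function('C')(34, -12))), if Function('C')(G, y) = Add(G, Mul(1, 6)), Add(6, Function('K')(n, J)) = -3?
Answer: -49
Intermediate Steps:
k = -11 (k = Add(-2, -9) = -11)
Function('K')(n, J) = -9 (Function('K')(n, J) = Add(-6, -3) = -9)
Function('C')(G, y) = Add(6, G) (Function('C')(G, y) = Add(G, 6) = Add(6, G))
Function('X')(x) = -9
Add(Function('X')(123), Mul(-1, Function('C')(34, -12))) = Add(-9, Mul(-1, Add(6, 34))) = Add(-9, Mul(-1, 40)) = Add(-9, -40) = -49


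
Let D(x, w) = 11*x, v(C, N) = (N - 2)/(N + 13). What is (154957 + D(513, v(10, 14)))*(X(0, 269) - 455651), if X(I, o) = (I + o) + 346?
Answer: -73078781600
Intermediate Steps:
X(I, o) = 346 + I + o
v(C, N) = (-2 + N)/(13 + N)
(154957 + D(513, v(10, 14)))*(X(0, 269) - 455651) = (154957 + 11*513)*((346 + 0 + 269) - 455651) = (154957 + 5643)*(615 - 455651) = 160600*(-455036) = -73078781600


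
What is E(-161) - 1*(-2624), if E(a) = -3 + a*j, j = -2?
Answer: 2943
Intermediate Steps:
E(a) = -3 - 2*a (E(a) = -3 + a*(-2) = -3 - 2*a)
E(-161) - 1*(-2624) = (-3 - 2*(-161)) - 1*(-2624) = (-3 + 322) + 2624 = 319 + 2624 = 2943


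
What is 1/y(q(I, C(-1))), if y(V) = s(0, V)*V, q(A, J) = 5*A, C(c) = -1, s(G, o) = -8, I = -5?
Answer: 1/200 ≈ 0.0050000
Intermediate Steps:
y(V) = -8*V
1/y(q(I, C(-1))) = 1/(-40*(-5)) = 1/(-8*(-25)) = 1/200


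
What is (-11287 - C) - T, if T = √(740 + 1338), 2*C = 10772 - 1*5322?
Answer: -14012 - √2078 ≈ -14058.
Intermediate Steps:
C = 2725 (C = (10772 - 1*5322)/2 = (10772 - 5322)/2 = (½)*5450 = 2725)
T = √2078 ≈ 45.585
(-11287 - C) - T = (-11287 - 1*2725) - √2078 = (-11287 - 2725) - √2078 = -14012 - √2078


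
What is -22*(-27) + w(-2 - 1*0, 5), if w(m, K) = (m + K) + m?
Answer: 595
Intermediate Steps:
w(m, K) = K + 2*m (w(m, K) = (K + m) + m = K + 2*m)
-22*(-27) + w(-2 - 1*0, 5) = -22*(-27) + (5 + 2*(-2 - 1*0)) = 594 + (5 + 2*(-2 + 0)) = 594 + (5 + 2*(-2)) = 594 + (5 - 4) = 594 + 1 = 595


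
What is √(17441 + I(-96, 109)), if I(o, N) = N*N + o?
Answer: √29226 ≈ 170.96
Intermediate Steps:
I(o, N) = o + N² (I(o, N) = N² + o = o + N²)
√(17441 + I(-96, 109)) = √(17441 + (-96 + 109²)) = √(17441 + (-96 + 11881)) = √(17441 + 11785) = √29226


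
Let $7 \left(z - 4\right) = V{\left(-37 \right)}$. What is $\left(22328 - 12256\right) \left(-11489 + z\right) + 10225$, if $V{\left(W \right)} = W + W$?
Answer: $- \frac{810412193}{7} \approx -1.1577 \cdot 10^{8}$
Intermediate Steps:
$V{\left(W \right)} = 2 W$
$z = - \frac{46}{7}$ ($z = 4 + \frac{2 \left(-37\right)}{7} = 4 + \frac{1}{7} \left(-74\right) = 4 - \frac{74}{7} = - \frac{46}{7} \approx -6.5714$)
$\left(22328 - 12256\right) \left(-11489 + z\right) + 10225 = \left(22328 - 12256\right) \left(-11489 - \frac{46}{7}\right) + 10225 = 10072 \left(- \frac{80469}{7}\right) + 10225 = - \frac{810483768}{7} + 10225 = - \frac{810412193}{7}$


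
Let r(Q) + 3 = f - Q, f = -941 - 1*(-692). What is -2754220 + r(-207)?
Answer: -2754265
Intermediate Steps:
f = -249 (f = -941 + 692 = -249)
r(Q) = -252 - Q (r(Q) = -3 + (-249 - Q) = -252 - Q)
-2754220 + r(-207) = -2754220 + (-252 - 1*(-207)) = -2754220 + (-252 + 207) = -2754220 - 45 = -2754265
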